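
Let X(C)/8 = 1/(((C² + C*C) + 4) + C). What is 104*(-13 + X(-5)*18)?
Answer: -51272/49 ≈ -1046.4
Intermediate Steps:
X(C) = 8/(4 + C + 2*C²) (X(C) = 8/(((C² + C*C) + 4) + C) = 8/(((C² + C²) + 4) + C) = 8/((2*C² + 4) + C) = 8/((4 + 2*C²) + C) = 8/(4 + C + 2*C²))
104*(-13 + X(-5)*18) = 104*(-13 + (8/(4 - 5 + 2*(-5)²))*18) = 104*(-13 + (8/(4 - 5 + 2*25))*18) = 104*(-13 + (8/(4 - 5 + 50))*18) = 104*(-13 + (8/49)*18) = 104*(-13 + 144/49) = 104*(-493/49) = -51272/49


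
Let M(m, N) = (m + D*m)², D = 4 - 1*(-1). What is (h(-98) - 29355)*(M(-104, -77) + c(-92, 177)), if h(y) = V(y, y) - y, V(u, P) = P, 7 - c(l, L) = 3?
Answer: -11430249900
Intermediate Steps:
c(l, L) = 4 (c(l, L) = 7 - 1*3 = 7 - 3 = 4)
D = 5 (D = 4 + 1 = 5)
h(y) = 0 (h(y) = y - y = 0)
M(m, N) = 36*m² (M(m, N) = (m + 5*m)² = (6*m)² = 36*m²)
(h(-98) - 29355)*(M(-104, -77) + c(-92, 177)) = (0 - 29355)*(36*(-104)² + 4) = -29355*(36*10816 + 4) = -29355*(389376 + 4) = -29355*389380 = -11430249900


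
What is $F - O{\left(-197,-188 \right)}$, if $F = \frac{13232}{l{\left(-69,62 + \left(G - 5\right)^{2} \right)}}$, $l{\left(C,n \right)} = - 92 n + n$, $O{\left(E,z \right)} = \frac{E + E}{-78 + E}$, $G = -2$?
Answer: $- \frac{7618594}{2777775} \approx -2.7427$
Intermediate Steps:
$O{\left(E,z \right)} = \frac{2 E}{-78 + E}$
$l{\left(C,n \right)} = - 91 n$
$F = - \frac{13232}{10101}$ ($F = \frac{13232}{\left(-91\right) \left(62 + \left(-2 - 5\right)^{2}\right)} = \frac{13232}{\left(-91\right) \left(62 + \left(-7\right)^{2}\right)} = \frac{13232}{\left(-91\right) \left(62 + 49\right)} = \frac{13232}{\left(-91\right) 111} = \frac{13232}{-10101} = 13232 \left(- \frac{1}{10101}\right) = - \frac{13232}{10101} \approx -1.31$)
$F - O{\left(-197,-188 \right)} = - \frac{13232}{10101} - 2 \left(-197\right) \frac{1}{-78 - 197} = - \frac{13232}{10101} - 2 \left(-197\right) \frac{1}{-275} = - \frac{13232}{10101} - 2 \left(-197\right) \left(- \frac{1}{275}\right) = - \frac{13232}{10101} - \frac{394}{275} = - \frac{7618594}{2777775}$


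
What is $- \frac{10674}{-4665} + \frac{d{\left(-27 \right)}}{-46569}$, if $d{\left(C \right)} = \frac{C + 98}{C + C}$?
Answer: $\frac{8947505513}{3910398930} \approx 2.2881$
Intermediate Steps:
$d{\left(C \right)} = \frac{98 + C}{2 C}$
$- \frac{10674}{-4665} + \frac{d{\left(-27 \right)}}{-46569} = - \frac{10674}{-4665} + \frac{\frac{1}{2} \frac{1}{-27} \left(98 - 27\right)}{-46569} = \left(-10674\right) \left(- \frac{1}{4665}\right) + \frac{1}{2} \left(- \frac{1}{27}\right) 71 \left(- \frac{1}{46569}\right) = \frac{3558}{1555} - - \frac{71}{2514726} = \frac{3558}{1555} + \frac{71}{2514726} = \frac{8947505513}{3910398930}$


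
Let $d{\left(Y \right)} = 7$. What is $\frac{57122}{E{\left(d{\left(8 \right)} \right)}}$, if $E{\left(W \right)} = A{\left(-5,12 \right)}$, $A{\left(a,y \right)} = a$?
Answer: $- \frac{57122}{5} \approx -11424.0$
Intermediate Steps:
$E{\left(W \right)} = -5$
$\frac{57122}{E{\left(d{\left(8 \right)} \right)}} = \frac{57122}{-5} = 57122 \left(- \frac{1}{5}\right) = - \frac{57122}{5}$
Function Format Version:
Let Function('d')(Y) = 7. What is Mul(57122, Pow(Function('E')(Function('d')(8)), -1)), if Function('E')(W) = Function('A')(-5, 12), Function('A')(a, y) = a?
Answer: Rational(-57122, 5) ≈ -11424.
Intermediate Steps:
Function('E')(W) = -5
Mul(57122, Pow(Function('E')(Function('d')(8)), -1)) = Mul(57122, Pow(-5, -1)) = Mul(57122, Rational(-1, 5)) = Rational(-57122, 5)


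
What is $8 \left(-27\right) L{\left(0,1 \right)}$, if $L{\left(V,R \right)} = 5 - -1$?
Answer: $-1296$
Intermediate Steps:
$L{\left(V,R \right)} = 6$ ($L{\left(V,R \right)} = 5 + 1 = 6$)
$8 \left(-27\right) L{\left(0,1 \right)} = 8 \left(-27\right) 6 = \left(-216\right) 6 = -1296$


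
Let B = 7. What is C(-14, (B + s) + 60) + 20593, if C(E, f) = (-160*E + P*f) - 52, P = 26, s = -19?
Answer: 24029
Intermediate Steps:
C(E, f) = -52 - 160*E + 26*f (C(E, f) = (-160*E + 26*f) - 52 = -52 - 160*E + 26*f)
C(-14, (B + s) + 60) + 20593 = (-52 - 160*(-14) + 26*((7 - 19) + 60)) + 20593 = (-52 + 2240 + 26*(-12 + 60)) + 20593 = (-52 + 2240 + 26*48) + 20593 = (-52 + 2240 + 1248) + 20593 = 3436 + 20593 = 24029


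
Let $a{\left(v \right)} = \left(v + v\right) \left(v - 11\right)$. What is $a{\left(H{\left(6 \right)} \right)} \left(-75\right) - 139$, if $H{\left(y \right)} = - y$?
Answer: $-15439$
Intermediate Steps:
$a{\left(v \right)} = 2 v \left(-11 + v\right)$
$a{\left(H{\left(6 \right)} \right)} \left(-75\right) - 139 = 2 \left(\left(-1\right) 6\right) \left(-11 - 6\right) \left(-75\right) - 139 = 2 \left(-6\right) \left(-11 - 6\right) \left(-75\right) - 139 = 2 \left(-6\right) \left(-17\right) \left(-75\right) - 139 = 204 \left(-75\right) - 139 = -15300 - 139 = -15439$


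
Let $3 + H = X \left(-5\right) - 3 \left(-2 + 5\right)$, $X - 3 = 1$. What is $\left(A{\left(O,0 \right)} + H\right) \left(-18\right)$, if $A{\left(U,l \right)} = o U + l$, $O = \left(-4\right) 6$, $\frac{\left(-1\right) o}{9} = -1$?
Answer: $4464$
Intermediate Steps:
$o = 9$ ($o = \left(-9\right) \left(-1\right) = 9$)
$O = -24$
$X = 4$ ($X = 3 + 1 = 4$)
$A{\left(U,l \right)} = l + 9 U$ ($A{\left(U,l \right)} = 9 U + l = l + 9 U$)
$H = -32$ ($H = -3 - \left(20 + 3 \left(-2 + 5\right)\right) = -3 - 29 = -32$)
$\left(A{\left(O,0 \right)} + H\right) \left(-18\right) = \left(\left(0 + 9 \left(-24\right)\right) - 32\right) \left(-18\right) = \left(\left(0 - 216\right) - 32\right) \left(-18\right) = \left(-216 - 32\right) \left(-18\right) = \left(-248\right) \left(-18\right) = 4464$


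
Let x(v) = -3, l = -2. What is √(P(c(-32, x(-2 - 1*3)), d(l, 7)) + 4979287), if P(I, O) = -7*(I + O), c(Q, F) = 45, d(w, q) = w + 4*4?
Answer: √4978874 ≈ 2231.3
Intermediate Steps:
d(w, q) = 16 + w (d(w, q) = w + 16 = 16 + w)
P(I, O) = -7*I - 7*O
√(P(c(-32, x(-2 - 1*3)), d(l, 7)) + 4979287) = √((-7*45 - 7*(16 - 2)) + 4979287) = √((-315 - 7*14) + 4979287) = √((-315 - 98) + 4979287) = √(-413 + 4979287) = √4978874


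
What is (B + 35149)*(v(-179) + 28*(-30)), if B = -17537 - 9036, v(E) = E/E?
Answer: -7195264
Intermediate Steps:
v(E) = 1
B = -26573
(B + 35149)*(v(-179) + 28*(-30)) = (-26573 + 35149)*(1 + 28*(-30)) = 8576*(1 - 840) = 8576*(-839) = -7195264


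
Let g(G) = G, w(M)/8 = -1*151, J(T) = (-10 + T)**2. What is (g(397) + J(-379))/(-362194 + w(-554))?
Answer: -75859/181701 ≈ -0.41749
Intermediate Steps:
w(M) = -1208 (w(M) = 8*(-1*151) = 8*(-151) = -1208)
(g(397) + J(-379))/(-362194 + w(-554)) = (397 + (-10 - 379)**2)/(-362194 - 1208) = (397 + (-389)**2)/(-363402) = (397 + 151321)*(-1/363402) = 151718*(-1/363402) = -75859/181701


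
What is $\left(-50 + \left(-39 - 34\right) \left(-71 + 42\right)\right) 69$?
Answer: $142623$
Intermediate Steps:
$\left(-50 + \left(-39 - 34\right) \left(-71 + 42\right)\right) 69 = \left(-50 - -2117\right) 69 = \left(-50 + 2117\right) 69 = 2067 \cdot 69 = 142623$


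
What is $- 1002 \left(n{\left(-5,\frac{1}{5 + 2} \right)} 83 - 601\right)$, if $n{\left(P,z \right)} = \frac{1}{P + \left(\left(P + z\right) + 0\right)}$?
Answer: $\frac{14044700}{23} \approx 6.1064 \cdot 10^{5}$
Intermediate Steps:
$n{\left(P,z \right)} = \frac{1}{z + 2 P}$ ($n{\left(P,z \right)} = \frac{1}{P + \left(P + z\right)} = \frac{1}{z + 2 P}$)
$- 1002 \left(n{\left(-5,\frac{1}{5 + 2} \right)} 83 - 601\right) = - 1002 \left(\frac{1}{\frac{1}{5 + 2} + 2 \left(-5\right)} 83 - 601\right) = - 1002 \left(\frac{1}{\frac{1}{7} - 10} \cdot 83 - 601\right) = - 1002 \left(\frac{1}{- \frac{69}{7}} \cdot 83 - 601\right) = - 1002 \left(\left(- \frac{7}{69}\right) 83 - 601\right) = - 1002 \left(- \frac{581}{69} - 601\right) = \left(-1002\right) \left(- \frac{42050}{69}\right) = \frac{14044700}{23}$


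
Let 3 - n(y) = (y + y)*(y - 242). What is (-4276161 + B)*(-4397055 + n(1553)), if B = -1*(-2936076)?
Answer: 11349203986530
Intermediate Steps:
n(y) = 3 - 2*y*(-242 + y) (n(y) = 3 - (y + y)*(y - 242) = 3 - 2*y*(-242 + y))
B = 2936076
(-4276161 + B)*(-4397055 + n(1553)) = (-4276161 + 2936076)*(-4397055 + (3 - 2*1553² + 484*1553)) = -1340085*(-4397055 + (3 - 2*2411809 + 751652)) = -1340085*(-4397055 + (3 - 4823618 + 751652)) = -1340085*(-4397055 - 4071963) = -1340085*(-8469018) = 11349203986530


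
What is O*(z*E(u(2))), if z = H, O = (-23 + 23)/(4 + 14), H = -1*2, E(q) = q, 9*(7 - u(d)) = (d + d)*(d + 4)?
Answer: 0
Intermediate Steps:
u(d) = 7 - 2*d*(4 + d)/9 (u(d) = 7 - (d + d)*(d + 4)/9 = 7 - 2*d*(4 + d)/9)
H = -2
O = 0 (O = 0/18 = 0*(1/18) = 0)
z = -2
O*(z*E(u(2))) = 0*(-2*(7 - 8/9*2 - 2/9*2²)) = 0*(-2*(7 - 16/9 - 2/9*4)) = 0*(-2*(7 - 16/9 - 8/9)) = 0*(-2*13/3) = 0*(-26/3) = 0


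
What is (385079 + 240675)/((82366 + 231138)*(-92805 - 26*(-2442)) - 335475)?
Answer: -625754/9190078227 ≈ -6.8090e-5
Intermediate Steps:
(385079 + 240675)/((82366 + 231138)*(-92805 - 26*(-2442)) - 335475) = 625754/(313504*(-92805 + 63492) - 335475) = 625754/(313504*(-29313) - 335475) = 625754/(-9189742752 - 335475) = 625754/(-9190078227) = 625754*(-1/9190078227) = -625754/9190078227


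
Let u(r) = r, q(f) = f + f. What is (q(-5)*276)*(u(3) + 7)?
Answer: -27600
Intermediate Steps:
q(f) = 2*f
(q(-5)*276)*(u(3) + 7) = ((2*(-5))*276)*(3 + 7) = -10*276*10 = -2760*10 = -27600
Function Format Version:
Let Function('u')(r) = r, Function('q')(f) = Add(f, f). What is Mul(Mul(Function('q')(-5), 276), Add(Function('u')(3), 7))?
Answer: -27600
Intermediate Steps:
Function('q')(f) = Mul(2, f)
Mul(Mul(Function('q')(-5), 276), Add(Function('u')(3), 7)) = Mul(Mul(Mul(2, -5), 276), Add(3, 7)) = Mul(Mul(-10, 276), 10) = Mul(-2760, 10) = -27600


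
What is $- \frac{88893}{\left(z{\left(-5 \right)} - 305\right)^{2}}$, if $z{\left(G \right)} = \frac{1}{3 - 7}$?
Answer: $- \frac{158032}{165649} \approx -0.95402$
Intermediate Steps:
$z{\left(G \right)} = - \frac{1}{4}$ ($z{\left(G \right)} = \frac{1}{3 - 7} = \frac{1}{-4} = - \frac{1}{4}$)
$- \frac{88893}{\left(z{\left(-5 \right)} - 305\right)^{2}} = - \frac{88893}{\left(- \frac{1}{4} - 305\right)^{2}} = - \frac{88893}{\left(- \frac{1221}{4}\right)^{2}} = - \frac{88893}{\frac{1490841}{16}} = \left(-88893\right) \frac{16}{1490841} = - \frac{158032}{165649}$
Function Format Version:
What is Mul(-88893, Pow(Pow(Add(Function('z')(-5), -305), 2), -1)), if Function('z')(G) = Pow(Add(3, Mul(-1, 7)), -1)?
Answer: Rational(-158032, 165649) ≈ -0.95402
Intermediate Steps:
Function('z')(G) = Rational(-1, 4) (Function('z')(G) = Pow(Add(3, -7), -1) = Pow(-4, -1) = Rational(-1, 4))
Mul(-88893, Pow(Pow(Add(Function('z')(-5), -305), 2), -1)) = Mul(-88893, Pow(Pow(Add(Rational(-1, 4), -305), 2), -1)) = Mul(-88893, Pow(Pow(Rational(-1221, 4), 2), -1)) = Mul(-88893, Pow(Rational(1490841, 16), -1)) = Mul(-88893, Rational(16, 1490841)) = Rational(-158032, 165649)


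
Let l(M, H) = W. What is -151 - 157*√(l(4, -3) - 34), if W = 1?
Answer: -151 - 157*I*√33 ≈ -151.0 - 901.9*I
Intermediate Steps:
l(M, H) = 1
-151 - 157*√(l(4, -3) - 34) = -151 - 157*√(1 - 34) = -151 - 157*I*√33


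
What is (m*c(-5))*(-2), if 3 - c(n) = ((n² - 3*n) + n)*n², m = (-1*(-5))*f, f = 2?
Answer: 17440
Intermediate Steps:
m = 10 (m = -1*(-5)*2 = 5*2 = 10)
c(n) = 3 - n²*(n² - 2*n) (c(n) = 3 - ((n² - 3*n) + n)*n² = 3 - (n² - 2*n)*n² = 3 - n²*(n² - 2*n))
(m*c(-5))*(-2) = (10*(3 - 1*(-5)⁴ + 2*(-5)³))*(-2) = (10*(3 - 1*625 + 2*(-125)))*(-2) = (10*(3 - 625 - 250))*(-2) = (10*(-872))*(-2) = -8720*(-2) = 17440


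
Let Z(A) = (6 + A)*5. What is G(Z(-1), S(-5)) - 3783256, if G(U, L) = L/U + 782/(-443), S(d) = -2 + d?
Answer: -41899582851/11075 ≈ -3.7833e+6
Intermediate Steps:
Z(A) = 30 + 5*A
G(U, L) = -782/443 + L/U (G(U, L) = L/U + 782*(-1/443) = L/U - 782/443 = -782/443 + L/U)
G(Z(-1), S(-5)) - 3783256 = (-782/443 + (-2 - 5)/(30 + 5*(-1))) - 3783256 = (-782/443 - 7/(30 - 5)) - 3783256 = (-782/443 - 7/25) - 3783256 = -22651/11075 - 3783256 = -41899582851/11075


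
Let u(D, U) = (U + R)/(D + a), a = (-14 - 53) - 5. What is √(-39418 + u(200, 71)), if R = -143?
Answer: I*√630697/4 ≈ 198.54*I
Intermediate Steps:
a = -72 (a = -67 - 5 = -72)
u(D, U) = (-143 + U)/(-72 + D) (u(D, U) = (U - 143)/(D - 72) = (-143 + U)/(-72 + D))
√(-39418 + u(200, 71)) = √(-39418 + (-143 + 71)/(-72 + 200)) = √(-39418 - 72/128) = √(-39418 + (1/128)*(-72)) = √(-39418 - 9/16) = √(-630697/16) = I*√630697/4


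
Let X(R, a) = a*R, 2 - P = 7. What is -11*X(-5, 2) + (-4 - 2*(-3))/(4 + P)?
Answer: 108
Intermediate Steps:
P = -5 (P = 2 - 1*7 = 2 - 7 = -5)
X(R, a) = R*a
-11*X(-5, 2) + (-4 - 2*(-3))/(4 + P) = -(-55)*2 + (-4 - 2*(-3))/(4 - 5) = -11*(-10) + (-4 + 6)/(-1) = 110 + 2*(-1) = 110 - 2 = 108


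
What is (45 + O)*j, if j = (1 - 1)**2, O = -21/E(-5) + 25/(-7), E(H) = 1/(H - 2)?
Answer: 0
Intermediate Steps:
E(H) = 1/(-2 + H)
O = 1004/7 (O = -21/(1/(-2 - 5)) + 25/(-7) = -21/(1/(-7)) + 25*(-1/7) = -21/(-1/7) - 25/7 = -21*(-7) - 25/7 = 147 - 25/7 = 1004/7 ≈ 143.43)
j = 0 (j = 0**2 = 0)
(45 + O)*j = (45 + 1004/7)*0 = (1319/7)*0 = 0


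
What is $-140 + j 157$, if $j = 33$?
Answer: $5041$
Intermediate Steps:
$-140 + j 157 = -140 + 33 \cdot 157 = -140 + 5181 = 5041$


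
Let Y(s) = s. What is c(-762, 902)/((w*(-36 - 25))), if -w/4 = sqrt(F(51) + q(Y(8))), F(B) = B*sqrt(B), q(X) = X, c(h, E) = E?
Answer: 451/(122*sqrt(8 + 51*sqrt(51))) ≈ 0.19161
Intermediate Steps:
F(B) = B**(3/2)
w = -4*sqrt(8 + 51*sqrt(51)) (w = -4*sqrt(51**(3/2) + 8) = -4*sqrt(51*sqrt(51) + 8) = -4*sqrt(8 + 51*sqrt(51)) ≈ -77.171)
c(-762, 902)/((w*(-36 - 25))) = 902/(((-4*sqrt(8 + 51*sqrt(51)))*(-36 - 25))) = 902/((-4*sqrt(8 + 51*sqrt(51))*(-61))) = 902/((244*sqrt(8 + 51*sqrt(51)))) = 902*(1/(244*sqrt(8 + 51*sqrt(51)))) = 451/(122*sqrt(8 + 51*sqrt(51)))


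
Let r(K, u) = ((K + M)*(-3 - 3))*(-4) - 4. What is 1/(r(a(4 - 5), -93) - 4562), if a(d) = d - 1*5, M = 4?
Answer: -1/4614 ≈ -0.00021673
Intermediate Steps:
a(d) = -5 + d (a(d) = d - 5 = -5 + d)
r(K, u) = 92 + 24*K (r(K, u) = ((K + 4)*(-3 - 3))*(-4) - 4 = ((4 + K)*(-6))*(-4) - 4 = (-24 - 6*K)*(-4) - 4 = (96 + 24*K) - 4 = 92 + 24*K)
1/(r(a(4 - 5), -93) - 4562) = 1/((92 + 24*(-5 + (4 - 5))) - 4562) = 1/((92 + 24*(-5 - 1)) - 4562) = 1/((92 + 24*(-6)) - 4562) = 1/((92 - 144) - 4562) = 1/(-52 - 4562) = 1/(-4614) = -1/4614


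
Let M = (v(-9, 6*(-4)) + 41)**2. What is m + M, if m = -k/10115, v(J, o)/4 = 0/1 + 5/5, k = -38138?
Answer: 20521013/10115 ≈ 2028.8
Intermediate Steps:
v(J, o) = 4 (v(J, o) = 4*(0/1 + 5/5) = 4*(0*1 + 5*(1/5)) = 4*(0 + 1) = 4*1 = 4)
M = 2025 (M = (4 + 41)**2 = 45**2 = 2025)
m = 38138/10115 (m = -1*(-38138)/10115 = 38138*(1/10115) = 38138/10115 ≈ 3.7704)
m + M = 38138/10115 + 2025 = 20521013/10115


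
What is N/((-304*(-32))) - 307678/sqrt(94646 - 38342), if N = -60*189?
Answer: -2835/2432 - 153839*sqrt(391)/2346 ≈ -1297.8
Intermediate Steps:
N = -11340
N/((-304*(-32))) - 307678/sqrt(94646 - 38342) = -11340/((-304*(-32))) - 307678/sqrt(94646 - 38342) = -11340/9728 - 307678*sqrt(391)/4692 = -11340*1/9728 - 307678*sqrt(391)/4692 = -2835/2432 - 153839*sqrt(391)/2346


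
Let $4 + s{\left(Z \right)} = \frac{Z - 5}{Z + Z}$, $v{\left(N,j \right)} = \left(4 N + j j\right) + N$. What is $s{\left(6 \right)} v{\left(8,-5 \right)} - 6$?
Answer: $- \frac{3127}{12} \approx -260.58$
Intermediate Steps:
$v{\left(N,j \right)} = j^{2} + 5 N$ ($v{\left(N,j \right)} = \left(4 N + j^{2}\right) + N = \left(j^{2} + 4 N\right) + N = j^{2} + 5 N$)
$s{\left(Z \right)} = -4 + \frac{-5 + Z}{2 Z}$ ($s{\left(Z \right)} = -4 + \frac{Z - 5}{Z + Z} = -4 + \frac{-5 + Z}{2 Z}$)
$s{\left(6 \right)} v{\left(8,-5 \right)} - 6 = \frac{-5 - 42}{2 \cdot 6} \left(\left(-5\right)^{2} + 5 \cdot 8\right) - 6 = \frac{1}{2} \cdot \frac{1}{6} \left(-5 - 42\right) \left(25 + 40\right) - 6 = \frac{1}{2} \cdot \frac{1}{6} \left(-47\right) 65 - 6 = \left(- \frac{47}{12}\right) 65 - 6 = - \frac{3055}{12} - 6 = - \frac{3127}{12}$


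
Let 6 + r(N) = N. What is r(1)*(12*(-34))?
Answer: 2040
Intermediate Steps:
r(N) = -6 + N
r(1)*(12*(-34)) = (-6 + 1)*(12*(-34)) = -5*(-408) = 2040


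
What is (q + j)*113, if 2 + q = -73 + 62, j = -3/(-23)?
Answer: -33448/23 ≈ -1454.3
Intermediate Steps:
j = 3/23 (j = -3*(-1/23) = 3/23 ≈ 0.13043)
q = -13 (q = -2 + (-73 + 62) = -2 - 11 = -13)
(q + j)*113 = (-13 + 3/23)*113 = -296/23*113 = -33448/23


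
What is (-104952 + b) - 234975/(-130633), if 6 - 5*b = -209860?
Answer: -41134373027/653165 ≈ -62977.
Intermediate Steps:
b = 209866/5 (b = 6/5 - ⅕*(-209860) = 6/5 + 41972 = 209866/5 ≈ 41973.)
(-104952 + b) - 234975/(-130633) = (-104952 + 209866/5) - 234975/(-130633) = -314894/5 - 234975*(-1/130633) = -314894/5 + 234975/130633 = -41134373027/653165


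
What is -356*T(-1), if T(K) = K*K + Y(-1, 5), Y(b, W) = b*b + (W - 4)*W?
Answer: -2492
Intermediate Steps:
Y(b, W) = b² + W*(-4 + W) (Y(b, W) = b² + (-4 + W)*W = b² + W*(-4 + W))
T(K) = 6 + K² (T(K) = K*K + (5² + (-1)² - 4*5) = K² + (25 + 1 - 20) = K² + 6 = 6 + K²)
-356*T(-1) = -356*(6 + (-1)²) = -356*(6 + 1) = -356*7 = -2492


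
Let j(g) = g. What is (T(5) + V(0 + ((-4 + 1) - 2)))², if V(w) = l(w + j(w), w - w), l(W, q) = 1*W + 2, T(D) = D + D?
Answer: 4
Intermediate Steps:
T(D) = 2*D
l(W, q) = 2 + W (l(W, q) = W + 2 = 2 + W)
V(w) = 2 + 2*w (V(w) = 2 + (w + w) = 2 + 2*w)
(T(5) + V(0 + ((-4 + 1) - 2)))² = (2*5 + (2 + 2*(0 + ((-4 + 1) - 2))))² = (10 + (2 + 2*(0 + (-3 - 2))))² = (10 + (2 + 2*(0 - 5)))² = (10 + (2 + 2*(-5)))² = (10 + (2 - 10))² = (10 - 8)² = 2² = 4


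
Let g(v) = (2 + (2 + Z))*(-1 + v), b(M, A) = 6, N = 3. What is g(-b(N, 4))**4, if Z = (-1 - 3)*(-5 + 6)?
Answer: 0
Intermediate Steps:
Z = -4 (Z = -4*1 = -4)
g(v) = 0 (g(v) = (2 + (2 - 4))*(-1 + v) = (2 - 2)*(-1 + v) = 0*(-1 + v) = 0)
g(-b(N, 4))**4 = 0**4 = 0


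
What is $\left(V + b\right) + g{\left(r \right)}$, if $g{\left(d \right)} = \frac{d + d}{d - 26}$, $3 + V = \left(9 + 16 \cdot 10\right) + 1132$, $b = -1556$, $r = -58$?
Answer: $- \frac{5389}{21} \approx -256.62$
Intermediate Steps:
$V = 1298$ ($V = -3 + \left(\left(9 + 16 \cdot 10\right) + 1132\right) = -3 + \left(\left(9 + 160\right) + 1132\right) = -3 + \left(169 + 1132\right) = -3 + 1301 = 1298$)
$g{\left(d \right)} = \frac{2 d}{-26 + d}$
$\left(V + b\right) + g{\left(r \right)} = \left(1298 - 1556\right) + 2 \left(-58\right) \frac{1}{-26 - 58} = -258 + 2 \left(-58\right) \frac{1}{-84} = -258 + 2 \left(-58\right) \left(- \frac{1}{84}\right) = -258 + \frac{29}{21} = - \frac{5389}{21}$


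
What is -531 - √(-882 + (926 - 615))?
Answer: -531 - I*√571 ≈ -531.0 - 23.896*I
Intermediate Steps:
-531 - √(-882 + (926 - 615)) = -531 - √(-882 + 311) = -531 - √(-571) = -531 - I*√571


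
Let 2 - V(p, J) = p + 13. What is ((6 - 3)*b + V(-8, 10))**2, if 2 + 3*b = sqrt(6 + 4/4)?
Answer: (5 - sqrt(7))**2 ≈ 5.5425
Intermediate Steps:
b = -2/3 + sqrt(7)/3 (b = -2/3 + sqrt(6 + 4/4)/3 = -2/3 + sqrt(6 + 4*(1/4))/3 = -2/3 + sqrt(6 + 1)/3 = -2/3 + sqrt(7)/3 ≈ 0.21525)
V(p, J) = -11 - p (V(p, J) = 2 - (p + 13) = 2 - (13 + p) = 2 + (-13 - p) = -11 - p)
((6 - 3)*b + V(-8, 10))**2 = ((6 - 3)*(-2/3 + sqrt(7)/3) + (-11 - 1*(-8)))**2 = (3*(-2/3 + sqrt(7)/3) + (-11 + 8))**2 = ((-2 + sqrt(7)) - 3)**2 = (-5 + sqrt(7))**2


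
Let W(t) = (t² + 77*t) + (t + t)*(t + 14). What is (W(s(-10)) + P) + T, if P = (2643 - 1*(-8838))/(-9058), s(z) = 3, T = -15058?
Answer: -133309009/9058 ≈ -14717.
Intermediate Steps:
P = -11481/9058 (P = (2643 + 8838)*(-1/9058) = 11481*(-1/9058) = -11481/9058 ≈ -1.2675)
W(t) = t² + 77*t + 2*t*(14 + t) (W(t) = (t² + 77*t) + (2*t)*(14 + t) = (t² + 77*t) + 2*t*(14 + t) = t² + 77*t + 2*t*(14 + t))
(W(s(-10)) + P) + T = (3*3*(35 + 3) - 11481/9058) - 15058 = (3*3*38 - 11481/9058) - 15058 = (342 - 11481/9058) - 15058 = 3086355/9058 - 15058 = -133309009/9058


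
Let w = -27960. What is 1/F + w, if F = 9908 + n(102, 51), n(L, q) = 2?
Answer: -277083599/9910 ≈ -27960.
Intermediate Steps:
F = 9910 (F = 9908 + 2 = 9910)
1/F + w = 1/9910 - 27960 = -277083599/9910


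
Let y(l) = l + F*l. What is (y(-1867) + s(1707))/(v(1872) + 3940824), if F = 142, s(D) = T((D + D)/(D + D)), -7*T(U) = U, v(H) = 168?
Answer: -51913/766304 ≈ -0.067745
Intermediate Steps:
T(U) = -U/7
s(D) = -1/7 (s(D) = -(D + D)/(7*(D + D)) = -2*D/(7*(2*D)) = -2*D*1/(2*D)/7 = -1/7*1 = -1/7)
y(l) = 143*l (y(l) = l + 142*l = 143*l)
(y(-1867) + s(1707))/(v(1872) + 3940824) = (143*(-1867) - 1/7)/(168 + 3940824) = (-266981 - 1/7)/3940992 = -1868868/7*1/3940992 = -51913/766304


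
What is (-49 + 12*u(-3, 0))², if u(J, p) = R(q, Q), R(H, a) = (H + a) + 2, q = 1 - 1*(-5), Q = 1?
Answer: 3481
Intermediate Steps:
q = 6 (q = 1 + 5 = 6)
R(H, a) = 2 + H + a
u(J, p) = 9 (u(J, p) = 2 + 6 + 1 = 9)
(-49 + 12*u(-3, 0))² = (-49 + 12*9)² = (-49 + 108)² = 59² = 3481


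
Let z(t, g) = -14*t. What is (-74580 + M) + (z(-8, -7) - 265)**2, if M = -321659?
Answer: -372830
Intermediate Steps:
z(t, g) = -14*t
(-74580 + M) + (z(-8, -7) - 265)**2 = (-74580 - 321659) + (-14*(-8) - 265)**2 = -396239 + (112 - 265)**2 = -396239 + (-153)**2 = -396239 + 23409 = -372830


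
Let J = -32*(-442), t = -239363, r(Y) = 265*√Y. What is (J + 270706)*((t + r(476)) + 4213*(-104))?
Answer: -192990147750 + 150970500*√119 ≈ -1.9134e+11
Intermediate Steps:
J = 14144
(J + 270706)*((t + r(476)) + 4213*(-104)) = (14144 + 270706)*((-239363 + 265*√476) + 4213*(-104)) = 284850*((-239363 + 265*(2*√119)) - 438152) = 284850*((-239363 + 530*√119) - 438152) = 284850*(-677515 + 530*√119) = -192990147750 + 150970500*√119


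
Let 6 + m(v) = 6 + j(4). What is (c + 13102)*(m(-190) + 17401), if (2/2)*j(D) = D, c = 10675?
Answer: 413838685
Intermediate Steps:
j(D) = D
m(v) = 4 (m(v) = -6 + (6 + 4) = -6 + 10 = 4)
(c + 13102)*(m(-190) + 17401) = (10675 + 13102)*(4 + 17401) = 23777*17405 = 413838685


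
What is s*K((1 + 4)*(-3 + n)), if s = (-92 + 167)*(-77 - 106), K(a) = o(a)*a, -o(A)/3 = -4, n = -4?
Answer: 5764500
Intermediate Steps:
o(A) = 12 (o(A) = -3*(-4) = 12)
K(a) = 12*a
s = -13725 (s = 75*(-183) = -13725)
s*K((1 + 4)*(-3 + n)) = -164700*(1 + 4)*(-3 - 4) = -164700*5*(-7) = -164700*(-35) = -13725*(-420) = 5764500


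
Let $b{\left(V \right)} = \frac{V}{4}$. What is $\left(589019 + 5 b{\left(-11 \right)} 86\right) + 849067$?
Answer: $\frac{2873807}{2} \approx 1.4369 \cdot 10^{6}$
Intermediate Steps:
$b{\left(V \right)} = \frac{V}{4}$ ($b{\left(V \right)} = V \frac{1}{4} = \frac{V}{4}$)
$\left(589019 + 5 b{\left(-11 \right)} 86\right) + 849067 = \left(589019 + 5 \cdot \frac{1}{4} \left(-11\right) 86\right) + 849067 = \left(589019 + 5 \left(- \frac{11}{4}\right) 86\right) + 849067 = \left(589019 - \frac{2365}{2}\right) + 849067 = \frac{1175673}{2} + 849067 = \frac{2873807}{2}$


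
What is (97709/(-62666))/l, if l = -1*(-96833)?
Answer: -97709/6068136778 ≈ -1.6102e-5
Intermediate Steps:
l = 96833
(97709/(-62666))/l = (97709/(-62666))/96833 = (97709*(-1/62666))*(1/96833) = -97709/62666*1/96833 = -97709/6068136778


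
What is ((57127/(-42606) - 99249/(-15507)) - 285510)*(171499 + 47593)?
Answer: -2295969912881062510/36705069 ≈ -6.2552e+10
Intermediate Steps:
((57127/(-42606) - 99249/(-15507)) - 285510)*(171499 + 47593) = ((57127*(-1/42606) - 99249*(-1/15507)) - 285510)*219092 = ((-57127/42606 + 33083/5169) - 285510)*219092 = (371414945/73410138 - 285510)*219092 = -20958957085435/73410138*219092 = -2295969912881062510/36705069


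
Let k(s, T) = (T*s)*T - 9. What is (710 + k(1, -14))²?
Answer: 804609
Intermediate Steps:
k(s, T) = -9 + s*T² (k(s, T) = s*T² - 9 = -9 + s*T²)
(710 + k(1, -14))² = (710 + (-9 + 1*(-14)²))² = (710 + (-9 + 1*196))² = (710 + (-9 + 196))² = (710 + 187)² = 897² = 804609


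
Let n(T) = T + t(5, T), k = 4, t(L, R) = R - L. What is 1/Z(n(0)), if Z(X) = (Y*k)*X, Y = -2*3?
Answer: 1/120 ≈ 0.0083333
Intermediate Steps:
n(T) = -5 + 2*T (n(T) = T + (T - 1*5) = T + (T - 5) = T + (-5 + T) = -5 + 2*T)
Y = -6
Z(X) = -24*X (Z(X) = (-6*4)*X = -24*X)
1/Z(n(0)) = 1/(-24*(-5 + 2*0)) = 1/(-24*(-5 + 0)) = 1/(-24*(-5)) = 1/120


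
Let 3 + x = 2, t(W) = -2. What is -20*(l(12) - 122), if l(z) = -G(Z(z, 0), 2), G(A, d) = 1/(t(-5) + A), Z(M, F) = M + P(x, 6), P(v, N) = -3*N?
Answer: 4875/2 ≈ 2437.5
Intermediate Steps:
x = -1 (x = -3 + 2 = -1)
Z(M, F) = -18 + M (Z(M, F) = M - 3*6 = M - 18 = -18 + M)
G(A, d) = 1/(-2 + A)
l(z) = -1/(-20 + z) (l(z) = -1/(-2 + (-18 + z)) = -1/(-20 + z))
-20*(l(12) - 122) = -20*(-1/(-20 + 12) - 122) = -20*(-1/(-8) - 122) = -20*(-1*(-⅛) - 122) = -20*(⅛ - 122) = -20*(-975/8) = 4875/2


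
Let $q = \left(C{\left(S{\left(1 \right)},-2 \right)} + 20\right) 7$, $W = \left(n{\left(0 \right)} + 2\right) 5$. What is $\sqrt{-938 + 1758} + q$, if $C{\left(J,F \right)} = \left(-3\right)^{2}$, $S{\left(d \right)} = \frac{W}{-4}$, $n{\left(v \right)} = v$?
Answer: $203 + 2 \sqrt{205} \approx 231.64$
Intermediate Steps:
$W = 10$ ($W = \left(0 + 2\right) 5 = 2 \cdot 5 = 10$)
$S{\left(d \right)} = - \frac{5}{2}$ ($S{\left(d \right)} = \frac{10}{-4} = 10 \left(- \frac{1}{4}\right) = - \frac{5}{2}$)
$C{\left(J,F \right)} = 9$
$q = 203$ ($q = \left(9 + 20\right) 7 = 29 \cdot 7 = 203$)
$\sqrt{-938 + 1758} + q = \sqrt{-938 + 1758} + 203 = \sqrt{820} + 203 = 2 \sqrt{205} + 203 = 203 + 2 \sqrt{205}$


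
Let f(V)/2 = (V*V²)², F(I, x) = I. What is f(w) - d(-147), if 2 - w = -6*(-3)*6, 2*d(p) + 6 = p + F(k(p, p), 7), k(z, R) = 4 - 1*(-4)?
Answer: 5674076449169/2 ≈ 2.8370e+12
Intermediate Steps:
k(z, R) = 8 (k(z, R) = 4 + 4 = 8)
d(p) = 1 + p/2 (d(p) = -3 + (p + 8)/2 = -3 + (8 + p)/2 = -3 + (4 + p/2) = 1 + p/2)
w = -106 (w = 2 - (-6*(-3))*6 = 2 - 18*6 = 2 - 1*108 = 2 - 108 = -106)
f(V) = 2*V⁶ (f(V) = 2*(V*V²)² = 2*(V³)² = 2*V⁶)
f(w) - d(-147) = 2*(-106)⁶ - (1 + (½)*(-147)) = 2*1418519112256 - (1 - 147/2) = 2837038224512 - 1*(-145/2) = 2837038224512 + 145/2 = 5674076449169/2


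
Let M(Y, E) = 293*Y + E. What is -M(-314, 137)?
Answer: 91865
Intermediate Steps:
M(Y, E) = E + 293*Y
-M(-314, 137) = -(137 + 293*(-314)) = -(137 - 92002) = -1*(-91865) = 91865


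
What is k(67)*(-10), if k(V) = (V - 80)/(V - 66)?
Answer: 130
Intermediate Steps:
k(V) = (-80 + V)/(-66 + V)
k(67)*(-10) = ((-80 + 67)/(-66 + 67))*(-10) = (-13/1)*(-10) = (1*(-13))*(-10) = -13*(-10) = 130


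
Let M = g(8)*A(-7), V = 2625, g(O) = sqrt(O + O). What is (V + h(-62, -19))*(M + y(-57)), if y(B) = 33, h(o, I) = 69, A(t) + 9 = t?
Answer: -83514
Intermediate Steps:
A(t) = -9 + t
g(O) = sqrt(2)*sqrt(O) (g(O) = sqrt(2*O) = sqrt(2)*sqrt(O))
M = -64 (M = (sqrt(2)*sqrt(8))*(-9 - 7) = (sqrt(2)*(2*sqrt(2)))*(-16) = 4*(-16) = -64)
(V + h(-62, -19))*(M + y(-57)) = (2625 + 69)*(-64 + 33) = 2694*(-31) = -83514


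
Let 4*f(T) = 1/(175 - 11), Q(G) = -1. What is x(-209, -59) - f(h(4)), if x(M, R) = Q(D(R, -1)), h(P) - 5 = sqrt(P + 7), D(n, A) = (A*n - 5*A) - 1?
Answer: -657/656 ≈ -1.0015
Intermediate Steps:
D(n, A) = -1 - 5*A + A*n (D(n, A) = (-5*A + A*n) - 1 = -1 - 5*A + A*n)
h(P) = 5 + sqrt(7 + P) (h(P) = 5 + sqrt(P + 7) = 5 + sqrt(7 + P))
f(T) = 1/656 (f(T) = 1/(4*(175 - 11)) = (1/4)/164 = (1/4)*(1/164) = 1/656)
x(M, R) = -1
x(-209, -59) - f(h(4)) = -1 - 1*1/656 = -1 - 1/656 = -657/656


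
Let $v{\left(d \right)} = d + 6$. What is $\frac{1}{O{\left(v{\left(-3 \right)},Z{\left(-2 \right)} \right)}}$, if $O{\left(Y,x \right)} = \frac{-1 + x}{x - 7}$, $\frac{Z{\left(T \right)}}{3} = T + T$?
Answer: $\frac{19}{13} \approx 1.4615$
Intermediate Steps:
$Z{\left(T \right)} = 6 T$ ($Z{\left(T \right)} = 3 \left(T + T\right) = 3 \cdot 2 T = 6 T$)
$v{\left(d \right)} = 6 + d$
$O{\left(Y,x \right)} = \frac{-1 + x}{-7 + x}$
$\frac{1}{O{\left(v{\left(-3 \right)},Z{\left(-2 \right)} \right)}} = \frac{1}{\frac{1}{-7 + 6 \left(-2\right)} \left(-1 + 6 \left(-2\right)\right)} = \frac{1}{\frac{1}{-7 - 12} \left(-1 - 12\right)} = \frac{1}{\frac{1}{-19} \left(-13\right)} = \frac{1}{\left(- \frac{1}{19}\right) \left(-13\right)} = \frac{1}{\frac{13}{19}} = \frac{19}{13}$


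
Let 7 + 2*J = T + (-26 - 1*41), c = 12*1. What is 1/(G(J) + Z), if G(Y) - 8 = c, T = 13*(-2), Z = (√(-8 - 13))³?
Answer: 20/9661 + 21*I*√21/9661 ≈ 0.0020702 + 0.0099611*I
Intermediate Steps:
c = 12
Z = -21*I*√21 (Z = (√(-21))³ = (I*√21)³ = -21*I*√21 ≈ -96.234*I)
T = -26
J = -50 (J = -7/2 + (-26 + (-26 - 1*41))/2 = -7/2 + (-26 + (-26 - 41))/2 = -7/2 + (-26 - 67)/2 = -7/2 + (½)*(-93) = -7/2 - 93/2 = -50)
G(Y) = 20 (G(Y) = 8 + 12 = 20)
1/(G(J) + Z) = 1/(20 - 21*I*√21)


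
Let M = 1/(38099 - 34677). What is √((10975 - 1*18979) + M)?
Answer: I*√93727508914/3422 ≈ 89.465*I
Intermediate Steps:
M = 1/3422 ≈ 0.00029223
√((10975 - 1*18979) + M) = √((10975 - 1*18979) + 1/3422) = √((10975 - 18979) + 1/3422) = √(-8004 + 1/3422) = √(-27389687/3422) = I*√93727508914/3422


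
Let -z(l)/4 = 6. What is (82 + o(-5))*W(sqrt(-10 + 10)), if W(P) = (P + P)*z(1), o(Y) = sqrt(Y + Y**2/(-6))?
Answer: 0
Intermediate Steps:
z(l) = -24 (z(l) = -4*6 = -24)
o(Y) = sqrt(Y - Y**2/6) (o(Y) = sqrt(Y + Y**2*(-1/6)) = sqrt(Y - Y**2/6))
W(P) = -48*P (W(P) = (P + P)*(-24) = (2*P)*(-24) = -48*P)
(82 + o(-5))*W(sqrt(-10 + 10)) = (82 + sqrt(6)*sqrt(-5*(6 - 1*(-5)))/6)*(-48*sqrt(-10 + 10)) = (82 + sqrt(6)*sqrt(-5*(6 + 5))/6)*(-48*sqrt(0)) = (82 + sqrt(6)*sqrt(-5*11)/6)*(-48*0) = (82 + sqrt(6)*sqrt(-55)/6)*0 = (82 + sqrt(6)*(I*sqrt(55))/6)*0 = (82 + I*sqrt(330)/6)*0 = 0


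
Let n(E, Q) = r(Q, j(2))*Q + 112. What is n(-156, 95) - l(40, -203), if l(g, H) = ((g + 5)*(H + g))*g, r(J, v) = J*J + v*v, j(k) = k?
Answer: 1151267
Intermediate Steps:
r(J, v) = J² + v²
n(E, Q) = 112 + Q*(4 + Q²) (n(E, Q) = (Q² + 2²)*Q + 112 = (Q² + 4)*Q + 112 = (4 + Q²)*Q + 112 = Q*(4 + Q²) + 112 = 112 + Q*(4 + Q²))
l(g, H) = g*(5 + g)*(H + g) (l(g, H) = ((5 + g)*(H + g))*g = g*(5 + g)*(H + g))
n(-156, 95) - l(40, -203) = (112 + 95*(4 + 95²)) - 40*(40² + 5*(-203) + 5*40 - 203*40) = (112 + 95*(4 + 9025)) - 40*(1600 - 1015 + 200 - 8120) = (112 + 95*9029) - 40*(-7335) = (112 + 857755) - 1*(-293400) = 857867 + 293400 = 1151267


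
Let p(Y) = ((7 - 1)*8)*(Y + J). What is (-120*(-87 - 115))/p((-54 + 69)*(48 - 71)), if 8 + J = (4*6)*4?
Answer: -505/257 ≈ -1.9650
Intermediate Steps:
J = 88 (J = -8 + (4*6)*4 = -8 + 24*4 = -8 + 96 = 88)
p(Y) = 4224 + 48*Y (p(Y) = ((7 - 1)*8)*(Y + 88) = (6*8)*(88 + Y) = 48*(88 + Y) = 4224 + 48*Y)
(-120*(-87 - 115))/p((-54 + 69)*(48 - 71)) = (-120*(-87 - 115))/(4224 + 48*((-54 + 69)*(48 - 71))) = (-120*(-202))/(4224 + 48*(15*(-23))) = 24240/(4224 + 48*(-345)) = 24240/(4224 - 16560) = 24240/(-12336) = 24240*(-1/12336) = -505/257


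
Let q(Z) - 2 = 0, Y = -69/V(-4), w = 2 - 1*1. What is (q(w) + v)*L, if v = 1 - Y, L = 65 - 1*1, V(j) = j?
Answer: -912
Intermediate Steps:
w = 1 (w = 2 - 1 = 1)
Y = 69/4 (Y = -69/(-4) = -69*(-1/4) = 69/4 ≈ 17.250)
L = 64 (L = 65 - 1 = 64)
q(Z) = 2 (q(Z) = 2 + 0 = 2)
v = -65/4 (v = 1 - 1*69/4 = 1 - 69/4 = -65/4 ≈ -16.250)
(q(w) + v)*L = (2 - 65/4)*64 = -57/4*64 = -912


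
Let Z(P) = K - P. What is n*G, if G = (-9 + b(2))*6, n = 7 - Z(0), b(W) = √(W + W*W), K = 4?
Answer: -162 + 18*√6 ≈ -117.91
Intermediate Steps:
Z(P) = 4 - P
b(W) = √(W + W²)
n = 3 (n = 7 - (4 - 1*0) = 7 - (4 + 0) = 7 - 1*4 = 7 - 4 = 3)
G = -54 + 6*√6 (G = (-9 + √(2*(1 + 2)))*6 = (-9 + √(2*3))*6 = (-9 + √6)*6 = -54 + 6*√6 ≈ -39.303)
n*G = 3*(-54 + 6*√6) = -162 + 18*√6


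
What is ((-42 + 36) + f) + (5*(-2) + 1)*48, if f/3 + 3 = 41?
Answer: -324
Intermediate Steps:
f = 114 (f = -9 + 3*41 = -9 + 123 = 114)
((-42 + 36) + f) + (5*(-2) + 1)*48 = ((-42 + 36) + 114) + (5*(-2) + 1)*48 = (-6 + 114) + (-10 + 1)*48 = 108 - 9*48 = 108 - 432 = -324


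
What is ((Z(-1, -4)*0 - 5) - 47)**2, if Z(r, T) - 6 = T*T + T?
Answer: 2704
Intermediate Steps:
Z(r, T) = 6 + T + T**2 (Z(r, T) = 6 + (T*T + T) = 6 + (T**2 + T) = 6 + (T + T**2) = 6 + T + T**2)
((Z(-1, -4)*0 - 5) - 47)**2 = (((6 - 4 + (-4)**2)*0 - 5) - 47)**2 = (((6 - 4 + 16)*0 - 5) - 47)**2 = ((18*0 - 5) - 47)**2 = ((0 - 5) - 47)**2 = (-5 - 47)**2 = (-52)**2 = 2704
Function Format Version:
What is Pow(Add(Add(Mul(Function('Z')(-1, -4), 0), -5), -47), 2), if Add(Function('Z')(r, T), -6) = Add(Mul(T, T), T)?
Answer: 2704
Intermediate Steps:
Function('Z')(r, T) = Add(6, T, Pow(T, 2)) (Function('Z')(r, T) = Add(6, Add(Mul(T, T), T)) = Add(6, Add(Pow(T, 2), T)) = Add(6, Add(T, Pow(T, 2))) = Add(6, T, Pow(T, 2)))
Pow(Add(Add(Mul(Function('Z')(-1, -4), 0), -5), -47), 2) = Pow(Add(Add(Mul(Add(6, -4, Pow(-4, 2)), 0), -5), -47), 2) = Pow(Add(Add(Mul(Add(6, -4, 16), 0), -5), -47), 2) = Pow(Add(Add(Mul(18, 0), -5), -47), 2) = Pow(Add(Add(0, -5), -47), 2) = Pow(Add(-5, -47), 2) = Pow(-52, 2) = 2704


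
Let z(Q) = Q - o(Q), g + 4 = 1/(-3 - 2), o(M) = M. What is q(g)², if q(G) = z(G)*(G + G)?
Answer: 0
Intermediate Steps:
g = -21/5 (g = -4 + 1/(-3 - 2) = -4 + 1/(-5) = -4 - ⅕ = -21/5 ≈ -4.2000)
z(Q) = 0 (z(Q) = Q - Q = 0)
q(G) = 0 (q(G) = 0*(G + G) = 0*(2*G) = 0)
q(g)² = 0² = 0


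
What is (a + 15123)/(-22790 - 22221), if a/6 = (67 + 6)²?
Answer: -47097/45011 ≈ -1.0463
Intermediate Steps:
a = 31974 (a = 6*(67 + 6)² = 6*73² = 6*5329 = 31974)
(a + 15123)/(-22790 - 22221) = (31974 + 15123)/(-22790 - 22221) = 47097/(-45011) = 47097*(-1/45011) = -47097/45011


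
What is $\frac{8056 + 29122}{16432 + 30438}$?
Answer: $\frac{18589}{23435} \approx 0.79321$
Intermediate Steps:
$\frac{8056 + 29122}{16432 + 30438} = \frac{37178}{46870} = 37178 \cdot \frac{1}{46870} = \frac{18589}{23435}$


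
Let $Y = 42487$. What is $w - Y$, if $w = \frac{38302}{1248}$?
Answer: $- \frac{26492737}{624} \approx -42456.0$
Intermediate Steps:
$w = \frac{19151}{624}$ ($w = 38302 \cdot \frac{1}{1248} = \frac{19151}{624} \approx 30.691$)
$w - Y = \frac{19151}{624} - 42487 = - \frac{26492737}{624}$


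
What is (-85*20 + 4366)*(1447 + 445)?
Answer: 5044072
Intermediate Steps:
(-85*20 + 4366)*(1447 + 445) = (-1700 + 4366)*1892 = 2666*1892 = 5044072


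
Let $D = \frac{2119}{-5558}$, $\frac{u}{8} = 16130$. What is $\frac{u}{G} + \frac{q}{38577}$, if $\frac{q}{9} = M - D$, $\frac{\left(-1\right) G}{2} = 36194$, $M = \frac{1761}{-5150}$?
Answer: $- \frac{269862425860757}{151386405653525} \approx -1.7826$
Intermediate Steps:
$M = - \frac{1761}{5150}$ ($M = 1761 \left(- \frac{1}{5150}\right) = - \frac{1761}{5150} \approx -0.34194$)
$u = 129040$ ($u = 8 \cdot 16130 = 129040$)
$G = -72388$ ($G = \left(-2\right) 36194 = -72388$)
$D = - \frac{2119}{5558}$ ($D = 2119 \left(- \frac{1}{5558}\right) = - \frac{2119}{5558} \approx -0.38125$)
$q = \frac{2531727}{7155925}$ ($q = 9 \left(- \frac{1761}{5150} - - \frac{2119}{5558}\right) = 9 \left(- \frac{1761}{5150} + \frac{2119}{5558}\right) = 9 \cdot \frac{281303}{7155925} = \frac{2531727}{7155925} \approx 0.35379$)
$\frac{u}{G} + \frac{q}{38577} = \frac{129040}{-72388} + \frac{2531727}{7155925 \cdot 38577} = 129040 \left(- \frac{1}{72388}\right) + \frac{2531727}{7155925} \cdot \frac{1}{38577} = - \frac{32260}{18097} + \frac{76719}{8365276325} = - \frac{269862425860757}{151386405653525}$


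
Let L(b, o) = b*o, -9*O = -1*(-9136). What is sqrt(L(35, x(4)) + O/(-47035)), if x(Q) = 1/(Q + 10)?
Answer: sqrt(200825057290)/282210 ≈ 1.5879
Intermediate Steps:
x(Q) = 1/(10 + Q)
O = -9136/9 (O = -(-1)*(-9136)/9 = -1/9*9136 = -9136/9 ≈ -1015.1)
sqrt(L(35, x(4)) + O/(-47035)) = sqrt(35/(10 + 4) - 9136/9/(-47035)) = sqrt(35/14 - 9136/9*(-1/47035)) = sqrt(35*(1/14) + 9136/423315) = sqrt(5/2 + 9136/423315) = sqrt(2134847/846630) = sqrt(200825057290)/282210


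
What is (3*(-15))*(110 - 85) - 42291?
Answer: -43416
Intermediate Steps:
(3*(-15))*(110 - 85) - 42291 = -45*25 - 42291 = -1125 - 42291 = -43416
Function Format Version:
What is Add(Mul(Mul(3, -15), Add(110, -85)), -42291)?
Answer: -43416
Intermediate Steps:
Add(Mul(Mul(3, -15), Add(110, -85)), -42291) = Add(Mul(-45, 25), -42291) = Add(-1125, -42291) = -43416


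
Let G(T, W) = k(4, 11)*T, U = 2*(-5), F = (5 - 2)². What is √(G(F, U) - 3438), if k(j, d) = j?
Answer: 9*I*√42 ≈ 58.327*I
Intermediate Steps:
F = 9 (F = 3² = 9)
U = -10
G(T, W) = 4*T
√(G(F, U) - 3438) = √(4*9 - 3438) = √(36 - 3438) = √(-3402) = 9*I*√42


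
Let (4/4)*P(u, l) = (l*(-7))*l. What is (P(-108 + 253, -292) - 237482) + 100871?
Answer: -733459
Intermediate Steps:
P(u, l) = -7*l**2 (P(u, l) = (l*(-7))*l = (-7*l)*l = -7*l**2)
(P(-108 + 253, -292) - 237482) + 100871 = (-7*(-292)**2 - 237482) + 100871 = (-7*85264 - 237482) + 100871 = (-596848 - 237482) + 100871 = -834330 + 100871 = -733459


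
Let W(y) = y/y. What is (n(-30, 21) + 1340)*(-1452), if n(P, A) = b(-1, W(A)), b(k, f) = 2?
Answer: -1948584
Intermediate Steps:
W(y) = 1
n(P, A) = 2
(n(-30, 21) + 1340)*(-1452) = (2 + 1340)*(-1452) = 1342*(-1452) = -1948584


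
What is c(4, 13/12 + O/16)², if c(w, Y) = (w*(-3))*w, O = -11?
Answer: 2304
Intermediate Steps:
c(w, Y) = -3*w² (c(w, Y) = (-3*w)*w = -3*w²)
c(4, 13/12 + O/16)² = (-3*4²)² = (-3*16)² = (-48)² = 2304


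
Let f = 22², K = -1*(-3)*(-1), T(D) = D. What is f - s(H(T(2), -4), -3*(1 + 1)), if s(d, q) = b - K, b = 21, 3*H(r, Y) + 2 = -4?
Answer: 460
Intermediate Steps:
H(r, Y) = -2 (H(r, Y) = -⅔ + (⅓)*(-4) = -⅔ - 4/3 = -2)
K = -3 (K = 3*(-1) = -3)
s(d, q) = 24 (s(d, q) = 21 - 1*(-3) = 21 + 3 = 24)
f = 484
f - s(H(T(2), -4), -3*(1 + 1)) = 484 - 1*24 = 484 - 24 = 460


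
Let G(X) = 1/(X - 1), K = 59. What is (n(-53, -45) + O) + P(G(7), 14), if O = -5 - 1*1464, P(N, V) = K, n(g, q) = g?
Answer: -1463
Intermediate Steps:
G(X) = 1/(-1 + X)
P(N, V) = 59
O = -1469 (O = -5 - 1464 = -1469)
(n(-53, -45) + O) + P(G(7), 14) = (-53 - 1469) + 59 = -1522 + 59 = -1463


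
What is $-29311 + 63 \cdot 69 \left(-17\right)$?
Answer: $-103210$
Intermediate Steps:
$-29311 + 63 \cdot 69 \left(-17\right) = -29311 + 4347 \left(-17\right) = -29311 - 73899 = -103210$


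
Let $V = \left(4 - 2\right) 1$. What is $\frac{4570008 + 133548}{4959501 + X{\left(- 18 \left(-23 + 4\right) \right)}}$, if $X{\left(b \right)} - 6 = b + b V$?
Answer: $\frac{1567852}{1653511} \approx 0.9482$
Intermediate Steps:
$V = 2$ ($V = 2 \cdot 1 = 2$)
$X{\left(b \right)} = 6 + 3 b$ ($X{\left(b \right)} = 6 + \left(b + b 2\right) = 6 + \left(b + 2 b\right) = 6 + 3 b$)
$\frac{4570008 + 133548}{4959501 + X{\left(- 18 \left(-23 + 4\right) \right)}} = \frac{4570008 + 133548}{4959501 + \left(6 + 3 \left(- 18 \left(-23 + 4\right)\right)\right)} = \frac{4703556}{4959501 + \left(6 + 3 \left(\left(-18\right) \left(-19\right)\right)\right)} = \frac{4703556}{4959501 + \left(6 + 3 \cdot 342\right)} = \frac{4703556}{4959501 + \left(6 + 1026\right)} = \frac{4703556}{4959501 + 1032} = \frac{4703556}{4960533} = 4703556 \cdot \frac{1}{4960533} = \frac{1567852}{1653511}$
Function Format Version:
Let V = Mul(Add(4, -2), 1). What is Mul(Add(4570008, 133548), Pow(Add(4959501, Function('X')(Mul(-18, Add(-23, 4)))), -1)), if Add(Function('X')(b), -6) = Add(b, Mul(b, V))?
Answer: Rational(1567852, 1653511) ≈ 0.94820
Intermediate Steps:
V = 2 (V = Mul(2, 1) = 2)
Function('X')(b) = Add(6, Mul(3, b)) (Function('X')(b) = Add(6, Add(b, Mul(b, 2))) = Add(6, Add(b, Mul(2, b))) = Add(6, Mul(3, b)))
Mul(Add(4570008, 133548), Pow(Add(4959501, Function('X')(Mul(-18, Add(-23, 4)))), -1)) = Mul(Add(4570008, 133548), Pow(Add(4959501, Add(6, Mul(3, Mul(-18, Add(-23, 4))))), -1)) = Mul(4703556, Pow(Add(4959501, Add(6, Mul(3, Mul(-18, -19)))), -1)) = Mul(4703556, Pow(Add(4959501, Add(6, Mul(3, 342))), -1)) = Mul(4703556, Pow(Add(4959501, Add(6, 1026)), -1)) = Mul(4703556, Pow(Add(4959501, 1032), -1)) = Mul(4703556, Pow(4960533, -1)) = Mul(4703556, Rational(1, 4960533)) = Rational(1567852, 1653511)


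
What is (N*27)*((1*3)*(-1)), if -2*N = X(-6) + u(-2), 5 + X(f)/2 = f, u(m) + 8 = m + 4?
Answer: -1134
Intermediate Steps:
u(m) = -4 + m (u(m) = -8 + (m + 4) = -8 + (4 + m) = -4 + m)
X(f) = -10 + 2*f
N = 14 (N = -((-10 + 2*(-6)) + (-4 - 2))/2 = -((-10 - 12) - 6)/2 = -(-22 - 6)/2 = -½*(-28) = 14)
(N*27)*((1*3)*(-1)) = (14*27)*((1*3)*(-1)) = 378*(3*(-1)) = 378*(-3) = -1134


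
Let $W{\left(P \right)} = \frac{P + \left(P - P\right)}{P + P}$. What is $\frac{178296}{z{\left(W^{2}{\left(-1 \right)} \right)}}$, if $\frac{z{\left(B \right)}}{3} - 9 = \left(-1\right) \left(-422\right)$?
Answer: $\frac{59432}{431} \approx 137.89$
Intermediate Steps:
$W{\left(P \right)} = \frac{1}{2}$ ($W{\left(P \right)} = \frac{P + 0}{2 P} = P \frac{1}{2 P} = \frac{1}{2}$)
$z{\left(B \right)} = 1293$ ($z{\left(B \right)} = 27 + 3 \left(\left(-1\right) \left(-422\right)\right) = 27 + 3 \cdot 422 = 27 + 1266 = 1293$)
$\frac{178296}{z{\left(W^{2}{\left(-1 \right)} \right)}} = \frac{178296}{1293} = 178296 \cdot \frac{1}{1293} = \frac{59432}{431}$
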